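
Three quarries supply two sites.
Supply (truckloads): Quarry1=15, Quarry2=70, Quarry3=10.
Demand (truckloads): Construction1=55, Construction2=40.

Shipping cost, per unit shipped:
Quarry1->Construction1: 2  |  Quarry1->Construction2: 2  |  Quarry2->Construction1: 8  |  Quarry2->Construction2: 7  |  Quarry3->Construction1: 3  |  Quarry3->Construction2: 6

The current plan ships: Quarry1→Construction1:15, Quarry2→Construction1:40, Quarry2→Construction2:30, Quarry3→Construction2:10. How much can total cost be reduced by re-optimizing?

Current plan cost = 15·2 + 40·8 + 30·7 + 10·6 = 620.
Optimal plan:
  Quarry1->Construction1: 15 × 2 = 30
  Quarry2->Construction1: 30 × 8 = 240
  Quarry2->Construction2: 40 × 7 = 280
  Quarry3->Construction1: 10 × 3 = 30
Optimal cost = 580.
Saving = 620 − 580 = 40.

40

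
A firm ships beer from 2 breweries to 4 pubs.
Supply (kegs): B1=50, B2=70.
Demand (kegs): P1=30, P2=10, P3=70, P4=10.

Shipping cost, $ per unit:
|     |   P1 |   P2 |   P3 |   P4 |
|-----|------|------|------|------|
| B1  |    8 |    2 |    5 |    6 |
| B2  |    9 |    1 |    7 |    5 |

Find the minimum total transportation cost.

720

Optimal allocation:
  B1–P3: 50 kegs
  B2–P1: 30 kegs
  B2–P2: 10 kegs
  B2–P3: 20 kegs
  B2–P4: 10 kegs
Total cost = $720.
(Supply check: B1 ships 50; B2 ships 70.)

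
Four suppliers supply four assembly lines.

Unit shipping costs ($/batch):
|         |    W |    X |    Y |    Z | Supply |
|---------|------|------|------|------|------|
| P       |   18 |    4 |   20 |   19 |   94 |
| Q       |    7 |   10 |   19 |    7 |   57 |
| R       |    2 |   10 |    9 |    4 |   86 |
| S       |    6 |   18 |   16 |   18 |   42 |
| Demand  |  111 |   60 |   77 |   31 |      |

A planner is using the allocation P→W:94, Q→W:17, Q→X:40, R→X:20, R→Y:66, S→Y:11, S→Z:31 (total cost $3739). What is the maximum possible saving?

1695

Current plan cost = 94·18 + 17·7 + 40·10 + 20·10 + 66·9 + 11·16 + 31·18 = $3739.
Optimal plan:
  P->X: 60 batches
  P->Y: 34 batches
  Q->W: 26 batches
  Q->Z: 31 batches
  R->W: 43 batches
  R->Y: 43 batches
  S->W: 42 batches
Optimal cost = $2044.
Saving = 3739 − 2044 = $1695.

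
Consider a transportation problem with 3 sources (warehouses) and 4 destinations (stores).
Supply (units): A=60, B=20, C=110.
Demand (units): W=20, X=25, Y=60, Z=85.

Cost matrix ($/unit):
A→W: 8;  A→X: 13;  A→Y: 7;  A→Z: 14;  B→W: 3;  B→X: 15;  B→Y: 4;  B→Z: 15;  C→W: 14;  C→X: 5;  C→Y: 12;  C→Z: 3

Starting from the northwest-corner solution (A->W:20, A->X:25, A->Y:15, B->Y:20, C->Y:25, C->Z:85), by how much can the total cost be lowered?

Current plan cost = 20·8 + 25·13 + 15·7 + 20·4 + 25·12 + 85·3 = $1225.
Optimal plan:
  A→Y: 60 × $7 = $420
  B→W: 20 × $3 = $60
  C→X: 25 × $5 = $125
  C→Z: 85 × $3 = $255
Optimal cost = $860.
Saving = 1225 − 860 = $365.

365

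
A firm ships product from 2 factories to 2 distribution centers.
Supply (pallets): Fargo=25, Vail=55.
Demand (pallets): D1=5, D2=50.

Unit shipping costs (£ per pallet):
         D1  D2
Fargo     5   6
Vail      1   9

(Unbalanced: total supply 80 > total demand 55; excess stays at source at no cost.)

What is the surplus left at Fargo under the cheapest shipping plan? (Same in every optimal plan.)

0

An optimal plan:
  Fargo->D2: 25 pallets
  Vail->D1: 5 pallets
  Vail->D2: 25 pallets
Total cost = £380.
Fargo ships 25 of its 25, leaving 0.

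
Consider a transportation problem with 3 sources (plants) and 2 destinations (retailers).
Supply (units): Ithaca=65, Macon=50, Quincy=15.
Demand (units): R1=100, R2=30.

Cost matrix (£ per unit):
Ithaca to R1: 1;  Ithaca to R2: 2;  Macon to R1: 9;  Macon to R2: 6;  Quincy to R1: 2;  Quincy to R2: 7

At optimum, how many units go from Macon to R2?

30

Optimal shipments:
  Ithaca to R1: 65 units
  Macon to R1: 20 units
  Macon to R2: 30 units
  Quincy to R1: 15 units
Total cost = £455.
So Macon→R2 carries 30 units.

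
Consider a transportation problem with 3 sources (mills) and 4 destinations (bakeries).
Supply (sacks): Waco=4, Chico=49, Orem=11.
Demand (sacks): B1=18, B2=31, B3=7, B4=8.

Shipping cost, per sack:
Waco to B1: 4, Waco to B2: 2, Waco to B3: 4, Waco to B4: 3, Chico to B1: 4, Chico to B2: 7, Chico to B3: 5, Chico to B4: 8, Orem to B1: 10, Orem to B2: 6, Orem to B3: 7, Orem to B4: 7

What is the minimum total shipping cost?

An optimal shipping plan:
  Waco→B2: 4 sacks
  Chico→B1: 18 sacks
  Chico→B2: 24 sacks
  Chico→B3: 7 sacks
  Orem→B2: 3 sacks
  Orem→B4: 8 sacks
Total cost = 357.

357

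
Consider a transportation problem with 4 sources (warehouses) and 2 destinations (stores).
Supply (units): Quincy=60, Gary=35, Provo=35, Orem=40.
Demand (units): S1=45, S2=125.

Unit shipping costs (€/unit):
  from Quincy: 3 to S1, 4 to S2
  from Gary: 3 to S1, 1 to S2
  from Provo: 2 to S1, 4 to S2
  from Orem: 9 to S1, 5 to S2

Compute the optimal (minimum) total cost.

535

An optimal shipping plan:
  Quincy→S1: 10 × €3 = €30
  Quincy→S2: 50 × €4 = €200
  Gary→S2: 35 × €1 = €35
  Provo→S1: 35 × €2 = €70
  Orem→S2: 40 × €5 = €200
Total = 30 + 200 + 35 + 70 + 200 = €535.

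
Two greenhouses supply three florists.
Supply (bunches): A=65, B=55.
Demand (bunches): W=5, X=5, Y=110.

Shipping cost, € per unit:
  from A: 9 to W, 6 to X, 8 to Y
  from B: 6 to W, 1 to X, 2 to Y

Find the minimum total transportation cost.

One minimum-cost allocation:
  A to W: 5 × €9 = €45
  A to X: 5 × €6 = €30
  A to Y: 55 × €8 = €440
  B to Y: 55 × €2 = €110
Total = 45 + 30 + 440 + 110 = €625.

625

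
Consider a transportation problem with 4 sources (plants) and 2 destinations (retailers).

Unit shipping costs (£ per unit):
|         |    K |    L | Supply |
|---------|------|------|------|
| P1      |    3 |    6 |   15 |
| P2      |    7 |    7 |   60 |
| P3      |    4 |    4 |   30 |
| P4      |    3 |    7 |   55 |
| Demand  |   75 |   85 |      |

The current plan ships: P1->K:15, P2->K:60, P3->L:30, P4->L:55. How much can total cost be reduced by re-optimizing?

Current plan cost = 15·3 + 60·7 + 30·4 + 55·7 = £970.
Optimal plan:
  P1 to K: 15 × £3 = £45
  P2 to K: 5 × £7 = £35
  P2 to L: 55 × £7 = £385
  P3 to L: 30 × £4 = £120
  P4 to K: 55 × £3 = £165
Optimal cost = £750.
Saving = 970 − 750 = £220.

220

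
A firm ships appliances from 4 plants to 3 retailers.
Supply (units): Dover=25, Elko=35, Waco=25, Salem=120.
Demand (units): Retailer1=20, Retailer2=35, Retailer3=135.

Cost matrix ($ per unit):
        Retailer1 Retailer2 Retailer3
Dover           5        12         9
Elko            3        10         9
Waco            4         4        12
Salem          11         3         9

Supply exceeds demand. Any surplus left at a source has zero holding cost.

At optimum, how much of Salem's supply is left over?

0

An optimal plan:
  Dover->Retailer3: 25 × $9 = $225
  Elko->Retailer1: 10 × $3 = $30
  Elko->Retailer3: 25 × $9 = $225
  Waco->Retailer1: 10 × $4 = $40
  Salem->Retailer2: 35 × $3 = $105
  Salem->Retailer3: 85 × $9 = $765
Total cost = $1390.
Salem ships 120 of its 120, leaving 0.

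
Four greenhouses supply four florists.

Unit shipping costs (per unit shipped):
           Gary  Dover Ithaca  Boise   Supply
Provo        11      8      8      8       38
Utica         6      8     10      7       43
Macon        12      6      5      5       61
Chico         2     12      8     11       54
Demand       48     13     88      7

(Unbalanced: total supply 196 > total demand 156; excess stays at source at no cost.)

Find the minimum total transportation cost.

One minimum-cost allocation:
  Provo–Ithaca: 21 bunches
  Utica–Dover: 13 bunches
  Utica–Boise: 7 bunches
  Macon–Ithaca: 61 bunches
  Chico–Gary: 48 bunches
  Chico–Ithaca: 6 bunches
Total cost = 770.

770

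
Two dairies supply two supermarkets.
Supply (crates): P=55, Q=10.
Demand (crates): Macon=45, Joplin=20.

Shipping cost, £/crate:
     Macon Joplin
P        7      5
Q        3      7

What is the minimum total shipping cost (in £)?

An optimal shipping plan:
  P to Macon: 35 × £7 = £245
  P to Joplin: 20 × £5 = £100
  Q to Macon: 10 × £3 = £30
Total = 245 + 100 + 30 = £375.

375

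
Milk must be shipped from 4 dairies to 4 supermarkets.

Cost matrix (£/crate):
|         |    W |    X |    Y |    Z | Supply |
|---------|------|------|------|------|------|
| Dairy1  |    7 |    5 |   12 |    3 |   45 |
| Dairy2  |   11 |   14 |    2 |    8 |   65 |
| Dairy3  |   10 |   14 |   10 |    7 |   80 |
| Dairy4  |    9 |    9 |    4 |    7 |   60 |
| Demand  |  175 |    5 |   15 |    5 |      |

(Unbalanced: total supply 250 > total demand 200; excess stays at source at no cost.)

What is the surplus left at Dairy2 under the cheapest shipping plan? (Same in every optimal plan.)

50

An optimal plan:
  Dairy1→W: 35 crates
  Dairy1→X: 5 crates
  Dairy1→Z: 5 crates
  Dairy2→Y: 15 crates
  Dairy3→W: 80 crates
  Dairy4→W: 60 crates
Total cost = £1655.
Dairy2 ships 15 of its 65, leaving 50.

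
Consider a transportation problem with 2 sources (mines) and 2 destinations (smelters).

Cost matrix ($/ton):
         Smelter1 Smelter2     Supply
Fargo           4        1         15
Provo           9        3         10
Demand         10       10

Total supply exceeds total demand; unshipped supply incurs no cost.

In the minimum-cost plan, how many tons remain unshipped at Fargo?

0

An optimal plan:
  Fargo to Smelter1: 10 tons
  Fargo to Smelter2: 5 tons
  Provo to Smelter2: 5 tons
Total cost = $60.
Fargo ships 15 of its 15, leaving 0.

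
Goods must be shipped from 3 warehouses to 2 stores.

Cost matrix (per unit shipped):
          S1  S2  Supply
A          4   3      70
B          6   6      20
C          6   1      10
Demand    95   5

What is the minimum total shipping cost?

435

One minimum-cost allocation:
  A->S1: 70 × 4 = 280
  B->S1: 20 × 6 = 120
  C->S1: 5 × 6 = 30
  C->S2: 5 × 1 = 5
Total = 280 + 120 + 30 + 5 = 435.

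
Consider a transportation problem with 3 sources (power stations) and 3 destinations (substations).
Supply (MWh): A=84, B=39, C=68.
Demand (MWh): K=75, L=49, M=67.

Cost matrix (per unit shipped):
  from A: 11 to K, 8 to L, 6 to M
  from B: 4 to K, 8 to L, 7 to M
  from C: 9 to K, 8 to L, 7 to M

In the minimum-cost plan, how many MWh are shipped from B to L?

Solving gives:
  A->L: 17 × 8 = 136
  A->M: 67 × 6 = 402
  B->K: 39 × 4 = 156
  C->K: 36 × 9 = 324
  C->L: 32 × 8 = 256
Total cost = 1274.
The route B→L is not used.

0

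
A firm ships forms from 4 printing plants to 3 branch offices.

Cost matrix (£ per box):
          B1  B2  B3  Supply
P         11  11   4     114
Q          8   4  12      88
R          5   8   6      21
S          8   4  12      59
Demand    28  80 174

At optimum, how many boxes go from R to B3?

21

Optimal shipments:
  P→B3: 114 boxes
  Q→B1: 28 boxes
  Q→B2: 21 boxes
  Q→B3: 39 boxes
  R→B3: 21 boxes
  S→B2: 59 boxes
Total cost = £1594.
So R→B3 carries 21 boxes.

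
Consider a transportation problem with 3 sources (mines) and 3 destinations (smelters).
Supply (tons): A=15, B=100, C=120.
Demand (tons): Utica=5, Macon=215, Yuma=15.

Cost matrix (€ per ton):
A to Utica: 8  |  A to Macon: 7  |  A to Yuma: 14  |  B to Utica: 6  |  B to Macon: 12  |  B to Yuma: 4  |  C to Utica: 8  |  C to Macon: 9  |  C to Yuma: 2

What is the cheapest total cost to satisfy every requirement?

2235

A cheapest plan:
  A->Macon: 15 × €7 = €105
  B->Utica: 5 × €6 = €30
  B->Macon: 80 × €12 = €960
  B->Yuma: 15 × €4 = €60
  C->Macon: 120 × €9 = €1080
Total = 105 + 30 + 960 + 60 + 1080 = €2235.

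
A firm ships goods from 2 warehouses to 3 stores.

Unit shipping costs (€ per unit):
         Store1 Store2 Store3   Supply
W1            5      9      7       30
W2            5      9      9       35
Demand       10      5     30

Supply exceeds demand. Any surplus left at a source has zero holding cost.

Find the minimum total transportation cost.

An optimal shipping plan:
  W1->Store3: 30 units
  W2->Store1: 10 units
  W2->Store2: 5 units
Total cost = €305.
(Supply check: W1 ships 30; W2 ships 15.)

305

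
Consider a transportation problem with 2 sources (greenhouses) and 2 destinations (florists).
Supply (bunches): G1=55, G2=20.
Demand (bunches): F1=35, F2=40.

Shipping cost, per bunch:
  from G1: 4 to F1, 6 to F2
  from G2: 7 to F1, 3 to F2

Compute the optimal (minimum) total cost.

A cheapest plan:
  G1–F1: 35 × 4 = 140
  G1–F2: 20 × 6 = 120
  G2–F2: 20 × 3 = 60
Total = 140 + 120 + 60 = 320.
(Supply check: G1 ships 55; G2 ships 20.)

320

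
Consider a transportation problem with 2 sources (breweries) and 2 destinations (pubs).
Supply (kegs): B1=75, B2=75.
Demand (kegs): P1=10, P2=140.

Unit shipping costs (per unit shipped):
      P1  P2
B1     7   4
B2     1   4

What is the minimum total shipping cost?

Optimal allocation:
  B1–P2: 75 × 4 = 300
  B2–P1: 10 × 1 = 10
  B2–P2: 65 × 4 = 260
Total = 300 + 10 + 260 = 570.

570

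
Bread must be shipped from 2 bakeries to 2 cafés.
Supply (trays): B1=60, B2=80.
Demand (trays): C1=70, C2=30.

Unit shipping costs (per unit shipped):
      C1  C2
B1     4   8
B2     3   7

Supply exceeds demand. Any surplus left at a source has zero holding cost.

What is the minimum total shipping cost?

440

One minimum-cost allocation:
  B1–C1: 20 × 4 = 80
  B2–C1: 50 × 3 = 150
  B2–C2: 30 × 7 = 210
Total = 80 + 150 + 210 = 440.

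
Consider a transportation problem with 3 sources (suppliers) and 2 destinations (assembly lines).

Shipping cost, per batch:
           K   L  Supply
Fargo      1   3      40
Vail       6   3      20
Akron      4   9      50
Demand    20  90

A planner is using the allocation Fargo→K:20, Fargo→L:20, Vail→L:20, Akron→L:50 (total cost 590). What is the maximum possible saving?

60

Current plan cost = 20·1 + 20·3 + 20·3 + 50·9 = 590.
Optimal plan:
  Fargo→L: 40 × 3 = 120
  Vail→L: 20 × 3 = 60
  Akron→K: 20 × 4 = 80
  Akron→L: 30 × 9 = 270
Optimal cost = 530.
Saving = 590 − 530 = 60.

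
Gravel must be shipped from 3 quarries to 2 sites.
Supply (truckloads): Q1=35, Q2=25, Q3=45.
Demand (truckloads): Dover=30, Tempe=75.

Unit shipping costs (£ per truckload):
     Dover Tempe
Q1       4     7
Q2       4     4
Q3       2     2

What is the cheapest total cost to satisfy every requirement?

One minimum-cost allocation:
  Q1–Dover: 30 × £4 = £120
  Q1–Tempe: 5 × £7 = £35
  Q2–Tempe: 25 × £4 = £100
  Q3–Tempe: 45 × £2 = £90
Total = 120 + 35 + 100 + 90 = £345.
(Supply check: Q1 ships 35; Q2 ships 25; Q3 ships 45.)

345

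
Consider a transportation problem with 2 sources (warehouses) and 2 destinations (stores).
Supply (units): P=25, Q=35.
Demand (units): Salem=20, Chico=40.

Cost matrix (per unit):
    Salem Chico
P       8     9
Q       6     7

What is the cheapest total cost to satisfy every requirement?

450

One minimum-cost allocation:
  P→Chico: 25 × 9 = 225
  Q→Salem: 20 × 6 = 120
  Q→Chico: 15 × 7 = 105
Total = 225 + 120 + 105 = 450.
(Supply check: P ships 25; Q ships 35.)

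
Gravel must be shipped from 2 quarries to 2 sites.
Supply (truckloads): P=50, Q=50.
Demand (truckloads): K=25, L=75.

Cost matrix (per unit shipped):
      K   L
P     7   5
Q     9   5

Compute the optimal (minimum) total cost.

550

A cheapest plan:
  P→K: 25 × 7 = 175
  P→L: 25 × 5 = 125
  Q→L: 50 × 5 = 250
Total = 175 + 125 + 250 = 550.
(Supply check: P ships 50; Q ships 50.)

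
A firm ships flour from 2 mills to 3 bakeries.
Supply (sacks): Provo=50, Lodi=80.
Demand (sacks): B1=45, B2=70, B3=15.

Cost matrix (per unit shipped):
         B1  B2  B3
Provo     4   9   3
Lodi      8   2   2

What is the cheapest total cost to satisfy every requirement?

355

An optimal shipping plan:
  Provo→B1: 45 sacks
  Provo→B3: 5 sacks
  Lodi→B2: 70 sacks
  Lodi→B3: 10 sacks
Total cost = 355.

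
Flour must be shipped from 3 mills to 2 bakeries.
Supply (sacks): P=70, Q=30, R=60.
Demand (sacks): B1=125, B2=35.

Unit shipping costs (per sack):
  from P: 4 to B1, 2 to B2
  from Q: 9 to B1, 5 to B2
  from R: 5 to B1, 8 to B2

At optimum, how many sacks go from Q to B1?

0

Solving gives:
  P–B1: 65 × 4 = 260
  P–B2: 5 × 2 = 10
  Q–B2: 30 × 5 = 150
  R–B1: 60 × 5 = 300
Total cost = 720.
The route Q→B1 is not used.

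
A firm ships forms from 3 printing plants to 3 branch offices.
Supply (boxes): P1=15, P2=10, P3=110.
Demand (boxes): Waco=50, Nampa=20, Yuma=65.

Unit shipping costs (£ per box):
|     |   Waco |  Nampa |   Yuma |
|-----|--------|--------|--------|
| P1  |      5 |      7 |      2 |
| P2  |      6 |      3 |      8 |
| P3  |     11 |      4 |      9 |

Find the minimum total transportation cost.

One minimum-cost allocation:
  P1->Yuma: 15 boxes
  P2->Waco: 10 boxes
  P3->Waco: 40 boxes
  P3->Nampa: 20 boxes
  P3->Yuma: 50 boxes
Total cost = £1060.

1060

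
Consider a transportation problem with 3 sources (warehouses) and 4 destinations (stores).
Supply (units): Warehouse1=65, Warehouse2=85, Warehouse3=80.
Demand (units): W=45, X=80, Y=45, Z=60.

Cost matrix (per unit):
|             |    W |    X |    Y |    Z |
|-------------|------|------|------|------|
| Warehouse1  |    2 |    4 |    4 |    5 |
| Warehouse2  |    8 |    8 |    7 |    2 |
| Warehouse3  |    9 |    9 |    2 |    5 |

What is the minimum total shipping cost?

One minimum-cost allocation:
  Warehouse1→W: 45 units
  Warehouse1→X: 20 units
  Warehouse2→X: 25 units
  Warehouse2→Z: 60 units
  Warehouse3→X: 35 units
  Warehouse3→Y: 45 units
Total cost = 895.

895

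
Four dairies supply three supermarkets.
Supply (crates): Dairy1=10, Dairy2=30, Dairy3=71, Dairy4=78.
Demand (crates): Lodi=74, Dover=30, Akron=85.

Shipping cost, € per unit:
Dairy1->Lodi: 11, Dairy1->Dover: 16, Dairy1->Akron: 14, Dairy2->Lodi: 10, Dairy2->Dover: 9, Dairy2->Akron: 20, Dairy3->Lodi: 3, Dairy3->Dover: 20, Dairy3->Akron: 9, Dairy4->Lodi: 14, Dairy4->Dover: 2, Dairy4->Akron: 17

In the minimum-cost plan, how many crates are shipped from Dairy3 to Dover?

Optimal shipments:
  Dairy1–Akron: 10 × €14 = €140
  Dairy2–Lodi: 30 × €10 = €300
  Dairy3–Lodi: 44 × €3 = €132
  Dairy3–Akron: 27 × €9 = €243
  Dairy4–Dover: 30 × €2 = €60
  Dairy4–Akron: 48 × €17 = €816
Total cost = €1691.
The route Dairy3→Dover is not used.

0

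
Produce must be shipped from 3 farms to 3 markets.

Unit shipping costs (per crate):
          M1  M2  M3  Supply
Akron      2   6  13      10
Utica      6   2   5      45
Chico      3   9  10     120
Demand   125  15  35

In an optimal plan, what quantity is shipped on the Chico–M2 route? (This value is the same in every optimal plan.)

Solving gives:
  Akron→M1: 5 crates
  Akron→M2: 5 crates
  Utica→M2: 10 crates
  Utica→M3: 35 crates
  Chico→M1: 120 crates
Total cost = 595.
The route Chico→M2 is not used.

0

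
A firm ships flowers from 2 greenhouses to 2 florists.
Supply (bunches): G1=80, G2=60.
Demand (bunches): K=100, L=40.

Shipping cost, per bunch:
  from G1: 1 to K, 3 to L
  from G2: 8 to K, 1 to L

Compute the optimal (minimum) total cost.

Optimal allocation:
  G1→K: 80 × 1 = 80
  G2→K: 20 × 8 = 160
  G2→L: 40 × 1 = 40
Total = 80 + 160 + 40 = 280.

280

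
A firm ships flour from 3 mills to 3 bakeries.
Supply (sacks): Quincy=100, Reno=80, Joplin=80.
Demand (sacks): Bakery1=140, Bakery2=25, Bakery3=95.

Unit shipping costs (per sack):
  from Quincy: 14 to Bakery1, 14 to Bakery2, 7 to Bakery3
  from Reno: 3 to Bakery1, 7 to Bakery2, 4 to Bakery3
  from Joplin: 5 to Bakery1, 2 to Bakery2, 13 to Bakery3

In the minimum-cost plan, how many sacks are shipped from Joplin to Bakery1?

55

The minimum-cost plan:
  Quincy→Bakery1: 5 × 14 = 70
  Quincy→Bakery3: 95 × 7 = 665
  Reno→Bakery1: 80 × 3 = 240
  Joplin→Bakery1: 55 × 5 = 275
  Joplin→Bakery2: 25 × 2 = 50
Total cost = 1300.
So Joplin→Bakery1 carries 55 sacks.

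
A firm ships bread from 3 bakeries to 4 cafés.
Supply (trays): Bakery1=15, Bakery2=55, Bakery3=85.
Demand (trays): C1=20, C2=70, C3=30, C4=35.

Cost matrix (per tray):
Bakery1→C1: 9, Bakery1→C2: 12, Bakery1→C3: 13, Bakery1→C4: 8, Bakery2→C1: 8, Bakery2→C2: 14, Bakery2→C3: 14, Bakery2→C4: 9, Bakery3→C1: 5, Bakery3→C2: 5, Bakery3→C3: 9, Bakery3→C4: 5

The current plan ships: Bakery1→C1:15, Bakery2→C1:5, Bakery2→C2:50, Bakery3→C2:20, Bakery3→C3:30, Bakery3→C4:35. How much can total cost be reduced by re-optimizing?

Current plan cost = 15·9 + 5·8 + 50·14 + 20·5 + 30·9 + 35·5 = 1420.
Optimal plan:
  Bakery1->C4: 15 × 8 = 120
  Bakery2->C1: 20 × 8 = 160
  Bakery2->C3: 15 × 14 = 210
  Bakery2->C4: 20 × 9 = 180
  Bakery3->C2: 70 × 5 = 350
  Bakery3->C3: 15 × 9 = 135
Optimal cost = 1155.
Saving = 1420 − 1155 = 265.

265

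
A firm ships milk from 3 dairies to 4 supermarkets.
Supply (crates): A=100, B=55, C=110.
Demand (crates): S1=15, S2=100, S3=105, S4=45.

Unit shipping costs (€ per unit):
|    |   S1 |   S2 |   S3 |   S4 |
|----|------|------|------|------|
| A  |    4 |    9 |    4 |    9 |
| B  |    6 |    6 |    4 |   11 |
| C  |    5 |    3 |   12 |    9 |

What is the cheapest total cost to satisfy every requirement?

Optimal allocation:
  A->S1: 15 crates
  A->S3: 50 crates
  A->S4: 35 crates
  B->S3: 55 crates
  C->S2: 100 crates
  C->S4: 10 crates
Total cost = €1185.

1185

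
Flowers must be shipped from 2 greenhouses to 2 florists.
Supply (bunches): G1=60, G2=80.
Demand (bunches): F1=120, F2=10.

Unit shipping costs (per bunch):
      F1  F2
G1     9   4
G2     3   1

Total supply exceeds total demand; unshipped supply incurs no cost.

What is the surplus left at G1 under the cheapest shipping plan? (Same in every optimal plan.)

10

Minimum-cost shipments:
  G1–F1: 40 × 9 = 360
  G1–F2: 10 × 4 = 40
  G2–F1: 80 × 3 = 240
Total cost = 640.
G1 ships 50 of its 60, leaving 10.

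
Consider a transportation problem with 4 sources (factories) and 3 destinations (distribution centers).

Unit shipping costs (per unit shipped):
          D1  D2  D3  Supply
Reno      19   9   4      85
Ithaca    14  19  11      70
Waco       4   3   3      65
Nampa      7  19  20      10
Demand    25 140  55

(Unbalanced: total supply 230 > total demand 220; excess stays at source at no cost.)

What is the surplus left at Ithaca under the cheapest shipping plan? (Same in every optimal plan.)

An optimal plan:
  Reno→D2: 75 × 9 = 675
  Reno→D3: 10 × 4 = 40
  Ithaca→D1: 15 × 14 = 210
  Ithaca→D3: 45 × 11 = 495
  Waco→D2: 65 × 3 = 195
  Nampa→D1: 10 × 7 = 70
Total cost = 1685.
Ithaca ships 60 of its 70, leaving 10.

10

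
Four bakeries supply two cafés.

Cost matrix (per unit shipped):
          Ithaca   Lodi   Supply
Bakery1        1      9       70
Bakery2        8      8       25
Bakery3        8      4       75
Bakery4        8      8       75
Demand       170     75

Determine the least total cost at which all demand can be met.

1170

A cheapest plan:
  Bakery1–Ithaca: 70 × 1 = 70
  Bakery2–Ithaca: 25 × 8 = 200
  Bakery3–Lodi: 75 × 4 = 300
  Bakery4–Ithaca: 75 × 8 = 600
Total = 70 + 200 + 300 + 600 = 1170.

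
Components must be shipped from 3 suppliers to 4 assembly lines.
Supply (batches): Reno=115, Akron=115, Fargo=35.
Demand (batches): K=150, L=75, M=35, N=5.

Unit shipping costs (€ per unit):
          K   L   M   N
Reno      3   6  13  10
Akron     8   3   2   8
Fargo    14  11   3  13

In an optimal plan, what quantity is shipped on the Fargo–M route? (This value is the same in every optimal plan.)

35

Solving gives:
  Reno to K: 115 batches
  Akron to K: 35 batches
  Akron to L: 75 batches
  Akron to N: 5 batches
  Fargo to M: 35 batches
Total cost = €995.
So Fargo→M carries 35 batches.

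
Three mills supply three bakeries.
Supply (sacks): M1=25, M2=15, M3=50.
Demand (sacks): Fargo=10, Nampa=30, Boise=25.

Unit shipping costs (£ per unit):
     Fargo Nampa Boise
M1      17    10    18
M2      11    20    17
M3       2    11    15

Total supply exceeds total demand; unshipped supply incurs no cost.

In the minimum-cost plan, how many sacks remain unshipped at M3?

10

An optimal plan:
  M1→Nampa: 25 × £10 = £250
  M3→Fargo: 10 × £2 = £20
  M3→Nampa: 5 × £11 = £55
  M3→Boise: 25 × £15 = £375
Total cost = £700.
M3 ships 40 of its 50, leaving 10.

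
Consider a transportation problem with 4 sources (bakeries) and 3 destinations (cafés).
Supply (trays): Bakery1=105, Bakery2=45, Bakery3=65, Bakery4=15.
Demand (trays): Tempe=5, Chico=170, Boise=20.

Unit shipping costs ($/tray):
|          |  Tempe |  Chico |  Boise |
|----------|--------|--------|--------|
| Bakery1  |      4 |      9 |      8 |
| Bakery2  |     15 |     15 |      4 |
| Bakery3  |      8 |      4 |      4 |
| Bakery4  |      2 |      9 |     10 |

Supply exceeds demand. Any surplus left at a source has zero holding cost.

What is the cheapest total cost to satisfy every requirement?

A cheapest plan:
  Bakery1→Chico: 105 × $9 = $945
  Bakery2→Boise: 20 × $4 = $80
  Bakery3→Chico: 65 × $4 = $260
  Bakery4→Tempe: 5 × $2 = $10
Total = 945 + 80 + 260 + 10 = $1295.

1295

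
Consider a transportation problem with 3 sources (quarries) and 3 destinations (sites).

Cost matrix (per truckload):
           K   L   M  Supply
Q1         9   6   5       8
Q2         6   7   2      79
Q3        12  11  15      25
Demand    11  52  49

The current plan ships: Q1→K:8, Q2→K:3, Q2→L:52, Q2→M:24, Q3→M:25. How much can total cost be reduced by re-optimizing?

Current plan cost = 8·9 + 3·6 + 52·7 + 24·2 + 25·15 = 877.
Optimal plan:
  Q1–L: 8 × 6 = 48
  Q2–K: 11 × 6 = 66
  Q2–L: 19 × 7 = 133
  Q2–M: 49 × 2 = 98
  Q3–L: 25 × 11 = 275
Optimal cost = 620.
Saving = 877 − 620 = 257.

257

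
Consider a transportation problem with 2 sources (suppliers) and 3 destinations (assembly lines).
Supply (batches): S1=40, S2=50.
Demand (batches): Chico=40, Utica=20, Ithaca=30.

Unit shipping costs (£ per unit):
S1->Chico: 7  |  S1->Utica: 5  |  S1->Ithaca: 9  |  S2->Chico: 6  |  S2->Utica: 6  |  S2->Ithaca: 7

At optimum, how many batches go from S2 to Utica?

Optimal shipments:
  S1->Chico: 20 batches
  S1->Utica: 20 batches
  S2->Chico: 20 batches
  S2->Ithaca: 30 batches
Total cost = £570.
The route S2→Utica is not used.

0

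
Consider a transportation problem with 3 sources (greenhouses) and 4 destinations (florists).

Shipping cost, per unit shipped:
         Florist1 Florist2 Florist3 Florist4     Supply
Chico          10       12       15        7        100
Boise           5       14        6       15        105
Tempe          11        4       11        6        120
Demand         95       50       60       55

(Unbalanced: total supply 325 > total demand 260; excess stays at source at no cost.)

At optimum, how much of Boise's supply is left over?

Minimum-cost shipments:
  Chico->Florist1: 35 × 10 = 350
  Boise->Florist1: 60 × 5 = 300
  Boise->Florist3: 45 × 6 = 270
  Tempe->Florist2: 50 × 4 = 200
  Tempe->Florist3: 15 × 11 = 165
  Tempe->Florist4: 55 × 6 = 330
Total cost = 1615.
Boise ships 105 of its 105, leaving 0.

0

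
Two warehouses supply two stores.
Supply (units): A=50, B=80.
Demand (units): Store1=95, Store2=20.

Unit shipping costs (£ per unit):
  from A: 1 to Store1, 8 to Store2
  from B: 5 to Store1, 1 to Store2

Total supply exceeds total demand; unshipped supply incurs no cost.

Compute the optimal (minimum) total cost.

295

One minimum-cost allocation:
  A to Store1: 50 × £1 = £50
  B to Store1: 45 × £5 = £225
  B to Store2: 20 × £1 = £20
Total = 50 + 225 + 20 = £295.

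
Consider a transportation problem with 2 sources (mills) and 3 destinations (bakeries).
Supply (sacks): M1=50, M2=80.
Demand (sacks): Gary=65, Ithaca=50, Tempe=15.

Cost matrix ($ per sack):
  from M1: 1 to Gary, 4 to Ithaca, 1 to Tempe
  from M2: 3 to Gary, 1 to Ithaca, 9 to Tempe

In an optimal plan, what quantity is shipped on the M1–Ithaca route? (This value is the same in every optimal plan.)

0

Solving gives:
  M1→Gary: 35 × $1 = $35
  M1→Tempe: 15 × $1 = $15
  M2→Gary: 30 × $3 = $90
  M2→Ithaca: 50 × $1 = $50
Total cost = $190.
The route M1→Ithaca is not used.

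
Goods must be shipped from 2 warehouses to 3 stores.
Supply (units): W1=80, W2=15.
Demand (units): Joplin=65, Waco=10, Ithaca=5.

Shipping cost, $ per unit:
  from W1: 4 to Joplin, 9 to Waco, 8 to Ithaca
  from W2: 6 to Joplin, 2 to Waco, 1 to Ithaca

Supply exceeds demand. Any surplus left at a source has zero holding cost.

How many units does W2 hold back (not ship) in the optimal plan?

Minimum-cost shipments:
  W1–Joplin: 65 × $4 = $260
  W2–Waco: 10 × $2 = $20
  W2–Ithaca: 5 × $1 = $5
Total cost = $285.
W2 ships 15 of its 15, leaving 0.

0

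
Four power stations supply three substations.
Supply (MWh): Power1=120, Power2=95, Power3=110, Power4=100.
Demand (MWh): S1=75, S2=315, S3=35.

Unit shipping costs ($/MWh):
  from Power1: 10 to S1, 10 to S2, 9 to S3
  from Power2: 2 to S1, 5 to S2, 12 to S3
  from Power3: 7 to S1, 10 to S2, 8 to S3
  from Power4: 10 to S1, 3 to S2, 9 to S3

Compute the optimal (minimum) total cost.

2780

Optimal allocation:
  Power1->S2: 120 MWh
  Power2->S2: 95 MWh
  Power3->S1: 75 MWh
  Power3->S3: 35 MWh
  Power4->S2: 100 MWh
Total cost = $2780.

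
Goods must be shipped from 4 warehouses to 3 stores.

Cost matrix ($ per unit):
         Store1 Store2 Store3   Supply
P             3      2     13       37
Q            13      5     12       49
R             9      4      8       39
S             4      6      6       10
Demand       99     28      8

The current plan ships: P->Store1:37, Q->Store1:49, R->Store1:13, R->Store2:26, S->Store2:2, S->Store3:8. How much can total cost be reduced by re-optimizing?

Current plan cost = 37·3 + 49·13 + 13·9 + 26·4 + 2·6 + 8·6 = $1029.
Optimal plan:
  P to Store1: 37 × $3 = $111
  Q to Store1: 13 × $13 = $169
  Q to Store2: 28 × $5 = $140
  Q to Store3: 8 × $12 = $96
  R to Store1: 39 × $9 = $351
  S to Store1: 10 × $4 = $40
Optimal cost = $907.
Saving = 1029 − 907 = $122.

122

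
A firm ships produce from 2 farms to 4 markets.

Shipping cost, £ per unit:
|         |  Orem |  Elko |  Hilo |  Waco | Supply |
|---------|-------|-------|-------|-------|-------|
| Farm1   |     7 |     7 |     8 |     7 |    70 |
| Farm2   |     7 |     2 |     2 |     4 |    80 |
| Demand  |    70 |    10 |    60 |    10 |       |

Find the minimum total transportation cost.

670

One minimum-cost allocation:
  Farm1→Orem: 70 crates
  Farm2→Elko: 10 crates
  Farm2→Hilo: 60 crates
  Farm2→Waco: 10 crates
Total cost = £670.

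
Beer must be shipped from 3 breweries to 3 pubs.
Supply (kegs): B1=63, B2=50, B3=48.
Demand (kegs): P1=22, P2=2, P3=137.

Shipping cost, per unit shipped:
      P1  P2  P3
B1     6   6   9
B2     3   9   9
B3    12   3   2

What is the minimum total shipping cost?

975

Optimal allocation:
  B1 to P2: 2 × 6 = 12
  B1 to P3: 61 × 9 = 549
  B2 to P1: 22 × 3 = 66
  B2 to P3: 28 × 9 = 252
  B3 to P3: 48 × 2 = 96
Total = 12 + 549 + 66 + 252 + 96 = 975.
(Supply check: B1 ships 63; B2 ships 50; B3 ships 48.)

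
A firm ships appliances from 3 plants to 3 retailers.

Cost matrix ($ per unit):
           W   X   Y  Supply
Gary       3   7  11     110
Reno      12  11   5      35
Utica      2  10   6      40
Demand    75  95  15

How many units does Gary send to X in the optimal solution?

75

Optimal shipments:
  Gary→W: 35 units
  Gary→X: 75 units
  Reno→X: 20 units
  Reno→Y: 15 units
  Utica→W: 40 units
Total cost = $1005.
So Gary→X carries 75 units.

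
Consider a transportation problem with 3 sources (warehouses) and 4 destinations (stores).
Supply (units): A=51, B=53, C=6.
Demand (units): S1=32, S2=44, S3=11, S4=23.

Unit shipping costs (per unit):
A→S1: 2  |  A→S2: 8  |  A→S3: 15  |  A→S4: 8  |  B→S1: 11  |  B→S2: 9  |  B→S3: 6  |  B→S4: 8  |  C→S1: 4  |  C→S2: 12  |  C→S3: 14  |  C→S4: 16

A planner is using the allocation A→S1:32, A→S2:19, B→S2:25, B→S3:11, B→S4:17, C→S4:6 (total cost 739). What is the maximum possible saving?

42

Current plan cost = 32·2 + 19·8 + 25·9 + 11·6 + 17·8 + 6·16 = 739.
Optimal plan:
  A->S1: 26 units
  A->S2: 25 units
  B->S2: 19 units
  B->S3: 11 units
  B->S4: 23 units
  C->S1: 6 units
Optimal cost = 697.
Saving = 739 − 697 = 42.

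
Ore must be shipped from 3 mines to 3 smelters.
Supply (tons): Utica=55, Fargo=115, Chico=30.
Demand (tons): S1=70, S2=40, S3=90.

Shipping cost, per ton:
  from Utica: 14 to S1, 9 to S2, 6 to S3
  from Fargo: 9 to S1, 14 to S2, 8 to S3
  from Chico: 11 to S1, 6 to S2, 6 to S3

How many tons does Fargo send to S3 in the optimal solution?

Optimal shipments:
  Utica to S2: 10 × 9 = 90
  Utica to S3: 45 × 6 = 270
  Fargo to S1: 70 × 9 = 630
  Fargo to S3: 45 × 8 = 360
  Chico to S2: 30 × 6 = 180
Total cost = 1530.
So Fargo→S3 carries 45 tons.

45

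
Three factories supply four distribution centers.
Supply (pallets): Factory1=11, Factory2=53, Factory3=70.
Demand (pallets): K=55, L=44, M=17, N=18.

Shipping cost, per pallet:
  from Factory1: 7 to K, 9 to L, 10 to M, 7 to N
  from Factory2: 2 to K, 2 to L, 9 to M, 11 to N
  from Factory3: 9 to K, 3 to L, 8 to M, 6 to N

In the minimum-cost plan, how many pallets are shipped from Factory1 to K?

Solving gives:
  Factory1–K: 2 × 7 = 14
  Factory1–N: 9 × 7 = 63
  Factory2–K: 53 × 2 = 106
  Factory3–L: 44 × 3 = 132
  Factory3–M: 17 × 8 = 136
  Factory3–N: 9 × 6 = 54
Total cost = 505.
So Factory1→K carries 2 pallets.

2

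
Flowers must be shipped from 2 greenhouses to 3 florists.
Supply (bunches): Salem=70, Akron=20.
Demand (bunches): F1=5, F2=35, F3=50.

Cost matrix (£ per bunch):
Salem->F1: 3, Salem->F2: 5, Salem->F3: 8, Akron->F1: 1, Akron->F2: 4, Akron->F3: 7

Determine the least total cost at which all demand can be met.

565

An optimal shipping plan:
  Salem→F2: 20 bunches
  Salem→F3: 50 bunches
  Akron→F1: 5 bunches
  Akron→F2: 15 bunches
Total cost = £565.
(Supply check: Salem ships 70; Akron ships 20.)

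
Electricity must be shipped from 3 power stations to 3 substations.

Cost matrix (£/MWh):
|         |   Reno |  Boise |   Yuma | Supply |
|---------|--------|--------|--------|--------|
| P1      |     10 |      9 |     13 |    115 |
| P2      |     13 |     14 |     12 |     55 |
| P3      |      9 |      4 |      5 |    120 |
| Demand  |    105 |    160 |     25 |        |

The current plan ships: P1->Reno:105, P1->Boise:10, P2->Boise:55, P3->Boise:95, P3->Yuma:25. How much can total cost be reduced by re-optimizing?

Current plan cost = 105·10 + 10·9 + 55·14 + 95·4 + 25·5 = £2415.
Optimal plan:
  P1→Reno: 75 MWh
  P1→Boise: 40 MWh
  P2→Reno: 30 MWh
  P2→Yuma: 25 MWh
  P3→Boise: 120 MWh
Optimal cost = £2280.
Saving = 2415 − 2280 = £135.

135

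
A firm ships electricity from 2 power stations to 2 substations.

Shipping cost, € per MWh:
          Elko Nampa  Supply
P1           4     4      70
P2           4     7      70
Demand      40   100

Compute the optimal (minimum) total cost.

Optimal allocation:
  P1→Nampa: 70 × €4 = €280
  P2→Elko: 40 × €4 = €160
  P2→Nampa: 30 × €7 = €210
Total = 280 + 160 + 210 = €650.

650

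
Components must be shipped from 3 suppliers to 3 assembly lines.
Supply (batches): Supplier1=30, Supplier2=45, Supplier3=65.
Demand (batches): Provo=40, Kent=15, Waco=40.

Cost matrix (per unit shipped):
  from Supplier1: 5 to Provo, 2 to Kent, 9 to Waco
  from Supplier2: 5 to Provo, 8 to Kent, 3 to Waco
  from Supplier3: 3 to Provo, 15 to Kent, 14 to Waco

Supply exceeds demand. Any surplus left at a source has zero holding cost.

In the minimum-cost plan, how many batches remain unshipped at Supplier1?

Minimum-cost shipments:
  Supplier1->Kent: 15 × 2 = 30
  Supplier2->Waco: 40 × 3 = 120
  Supplier3->Provo: 40 × 3 = 120
Total cost = 270.
Supplier1 ships 15 of its 30, leaving 15.

15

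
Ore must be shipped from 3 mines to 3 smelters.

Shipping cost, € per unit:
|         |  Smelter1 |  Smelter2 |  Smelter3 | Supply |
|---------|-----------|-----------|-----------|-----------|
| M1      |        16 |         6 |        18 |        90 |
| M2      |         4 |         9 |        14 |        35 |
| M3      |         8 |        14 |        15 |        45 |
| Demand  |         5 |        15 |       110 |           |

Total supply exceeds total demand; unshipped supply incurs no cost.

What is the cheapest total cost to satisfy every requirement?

1835

An optimal shipping plan:
  M1→Smelter2: 15 tons
  M1→Smelter3: 35 tons
  M2→Smelter1: 5 tons
  M2→Smelter3: 30 tons
  M3→Smelter3: 45 tons
Total cost = €1835.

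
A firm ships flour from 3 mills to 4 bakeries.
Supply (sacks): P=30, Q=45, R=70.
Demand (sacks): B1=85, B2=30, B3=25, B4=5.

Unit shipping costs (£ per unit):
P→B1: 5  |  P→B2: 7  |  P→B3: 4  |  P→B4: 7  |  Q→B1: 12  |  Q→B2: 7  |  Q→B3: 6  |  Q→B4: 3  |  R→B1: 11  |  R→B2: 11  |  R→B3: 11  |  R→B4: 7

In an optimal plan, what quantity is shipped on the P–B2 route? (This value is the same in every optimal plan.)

Optimal shipments:
  P–B1: 15 × £5 = £75
  P–B3: 15 × £4 = £60
  Q–B2: 30 × £7 = £210
  Q–B3: 10 × £6 = £60
  Q–B4: 5 × £3 = £15
  R–B1: 70 × £11 = £770
Total cost = £1190.
The route P→B2 is not used.

0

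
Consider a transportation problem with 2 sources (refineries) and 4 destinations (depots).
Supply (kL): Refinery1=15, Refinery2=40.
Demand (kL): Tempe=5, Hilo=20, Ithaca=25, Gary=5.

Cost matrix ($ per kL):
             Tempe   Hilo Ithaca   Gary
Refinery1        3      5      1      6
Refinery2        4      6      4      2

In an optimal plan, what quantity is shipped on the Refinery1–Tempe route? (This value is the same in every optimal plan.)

Optimal shipments:
  Refinery1–Ithaca: 15 × $1 = $15
  Refinery2–Tempe: 5 × $4 = $20
  Refinery2–Hilo: 20 × $6 = $120
  Refinery2–Ithaca: 10 × $4 = $40
  Refinery2–Gary: 5 × $2 = $10
Total cost = $205.
The route Refinery1→Tempe is not used.

0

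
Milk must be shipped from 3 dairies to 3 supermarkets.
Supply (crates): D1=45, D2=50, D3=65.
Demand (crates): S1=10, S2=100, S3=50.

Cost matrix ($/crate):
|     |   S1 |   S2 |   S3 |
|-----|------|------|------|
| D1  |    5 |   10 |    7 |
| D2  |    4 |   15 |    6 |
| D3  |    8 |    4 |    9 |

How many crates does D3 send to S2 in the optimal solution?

65

Solving gives:
  D1->S2: 35 crates
  D1->S3: 10 crates
  D2->S1: 10 crates
  D2->S3: 40 crates
  D3->S2: 65 crates
Total cost = $960.
So D3→S2 carries 65 crates.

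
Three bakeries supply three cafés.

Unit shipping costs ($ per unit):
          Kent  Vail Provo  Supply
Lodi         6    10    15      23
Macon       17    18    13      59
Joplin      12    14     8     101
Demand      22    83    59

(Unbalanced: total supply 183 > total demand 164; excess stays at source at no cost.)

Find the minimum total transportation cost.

An optimal shipping plan:
  Lodi->Kent: 22 trays
  Lodi->Vail: 1 trays
  Macon->Vail: 40 trays
  Joplin->Vail: 42 trays
  Joplin->Provo: 59 trays
Total cost = $1922.
(Supply check: Lodi ships 23; Macon ships 40; Joplin ships 101.)

1922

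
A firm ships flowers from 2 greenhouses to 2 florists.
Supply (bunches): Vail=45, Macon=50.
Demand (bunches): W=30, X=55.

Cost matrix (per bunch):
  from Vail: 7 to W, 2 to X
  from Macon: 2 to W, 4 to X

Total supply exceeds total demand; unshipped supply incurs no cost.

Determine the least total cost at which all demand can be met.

190

One minimum-cost allocation:
  Vail to X: 45 bunches
  Macon to W: 30 bunches
  Macon to X: 10 bunches
Total cost = 190.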